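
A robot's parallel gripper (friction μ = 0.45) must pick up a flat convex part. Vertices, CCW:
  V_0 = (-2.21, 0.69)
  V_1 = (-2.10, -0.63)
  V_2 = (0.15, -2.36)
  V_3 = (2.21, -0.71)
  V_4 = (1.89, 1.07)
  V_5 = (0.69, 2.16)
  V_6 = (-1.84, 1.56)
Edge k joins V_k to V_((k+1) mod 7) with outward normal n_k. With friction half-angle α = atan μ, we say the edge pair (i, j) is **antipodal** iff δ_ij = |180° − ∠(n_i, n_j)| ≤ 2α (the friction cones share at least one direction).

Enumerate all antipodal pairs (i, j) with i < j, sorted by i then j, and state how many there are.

count = 7; pairs: (0,3), (0,4), (1,3), (1,4), (2,5), (2,6), (3,6)

α = atan 0.45 = 24.23°;  2α = 48.46°
n_0 = (-0.9965, -0.0830)
n_1 = (-0.6095, -0.7928)
n_2 = (+0.6252, -0.7805)
n_3 = (+0.9842, +0.1769)
n_4 = (+0.6724, +0.7402)
n_5 = (-0.2308, +0.9730)
n_6 = (-0.9202, +0.3914)
  (0,1): δ = 132.32°  ·
  (0,2): δ = 56.07°  ·
  (0,3): δ = 5.43°  ✓
  (0,4): δ = 42.99°  ✓
  (0,5): δ = 98.58°  ·
  (0,6): δ = 152.20°  ·
  (1,2): δ = 103.75°  ·
  (1,3): δ = 42.25°  ✓
  (1,4): δ = 4.69°  ✓
  (1,5): δ = 50.90°  ·
  (1,6): δ = 104.52°  ·
  (2,3): δ = 118.50°  ·
  (2,4): δ = 80.94°  ·
  (2,5): δ = 25.35°  ✓
  (2,6): δ = 28.27°  ✓
  (3,4): δ = 142.44°  ·
  (3,5): δ = 86.85°  ·
  (3,6): δ = 33.23°  ✓
  (4,5): δ = 124.41°  ·
  (4,6): δ = 70.79°  ·
  (5,6): δ = 126.38°  ·
antipodal pairs: 7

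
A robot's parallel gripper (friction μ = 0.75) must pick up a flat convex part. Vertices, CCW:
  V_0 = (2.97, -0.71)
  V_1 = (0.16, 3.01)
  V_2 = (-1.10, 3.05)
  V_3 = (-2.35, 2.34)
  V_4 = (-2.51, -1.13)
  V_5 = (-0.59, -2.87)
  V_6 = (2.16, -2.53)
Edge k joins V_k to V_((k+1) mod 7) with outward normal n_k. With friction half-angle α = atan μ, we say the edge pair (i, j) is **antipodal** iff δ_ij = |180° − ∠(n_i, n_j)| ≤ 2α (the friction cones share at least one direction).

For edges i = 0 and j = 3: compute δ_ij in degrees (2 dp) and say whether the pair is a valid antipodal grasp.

α = atan 0.75 = 36.87°;  2α = 73.74°
edge 0: e_0 = (-2.81, +3.72);  n_0 = (+0.7979, +0.6027)
edge 3: e_3 = (-0.16, -3.47);  n_3 = (-0.9989, +0.0461)
∠(n_0, n_3) = 140.29°
δ = |180° − 140.29°| = 39.71°
39.71° ≤ 2α = 73.74°  →  valid

δ = 39.71°, valid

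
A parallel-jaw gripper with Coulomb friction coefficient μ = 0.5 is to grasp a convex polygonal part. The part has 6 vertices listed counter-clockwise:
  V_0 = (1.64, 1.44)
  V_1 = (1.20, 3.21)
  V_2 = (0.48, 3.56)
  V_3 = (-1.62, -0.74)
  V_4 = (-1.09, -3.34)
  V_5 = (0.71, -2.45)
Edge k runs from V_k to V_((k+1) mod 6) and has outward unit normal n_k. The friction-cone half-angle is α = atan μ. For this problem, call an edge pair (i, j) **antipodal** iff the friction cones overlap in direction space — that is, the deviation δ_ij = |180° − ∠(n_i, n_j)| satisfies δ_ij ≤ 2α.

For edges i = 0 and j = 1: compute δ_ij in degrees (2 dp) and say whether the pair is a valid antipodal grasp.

α = atan 0.5 = 26.57°;  2α = 53.13°
edge 0: e_0 = (-0.44, +1.77);  n_0 = (+0.9705, +0.2412)
edge 1: e_1 = (-0.72, +0.35);  n_1 = (+0.4372, +0.8994)
∠(n_0, n_1) = 50.12°
δ = |180° − 50.12°| = 129.88°
129.88° > 2α = 53.13°  →  invalid

δ = 129.88°, invalid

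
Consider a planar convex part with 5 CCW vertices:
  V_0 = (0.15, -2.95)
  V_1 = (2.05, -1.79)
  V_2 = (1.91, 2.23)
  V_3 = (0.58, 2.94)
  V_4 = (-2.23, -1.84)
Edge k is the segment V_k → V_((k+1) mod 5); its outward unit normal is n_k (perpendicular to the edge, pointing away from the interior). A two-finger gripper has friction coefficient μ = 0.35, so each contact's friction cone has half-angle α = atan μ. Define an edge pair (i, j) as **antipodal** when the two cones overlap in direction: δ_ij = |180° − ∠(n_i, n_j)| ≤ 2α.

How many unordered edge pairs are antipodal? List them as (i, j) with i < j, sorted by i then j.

α = atan 0.35 = 19.29°;  2α = 38.58°
n_0 = (+0.5211, -0.8535)
n_1 = (+0.9994, +0.0348)
n_2 = (+0.4709, +0.8822)
n_3 = (-0.8621, +0.5068)
n_4 = (-0.4227, -0.9063)
  (0,1): δ = 119.41°  ·
  (0,2): δ = 59.50°  ·
  (0,3): δ = 28.15°  ✓
  (0,4): δ = 123.59°  ·
  (1,2): δ = 120.09°  ·
  (1,3): δ = 32.44°  ✓
  (1,4): δ = 63.00°  ·
  (2,3): δ = 92.35°  ·
  (2,4): δ = 3.09°  ✓
  (3,4): δ = 84.55°  ·
antipodal pairs: 3

count = 3; pairs: (0,3), (1,3), (2,4)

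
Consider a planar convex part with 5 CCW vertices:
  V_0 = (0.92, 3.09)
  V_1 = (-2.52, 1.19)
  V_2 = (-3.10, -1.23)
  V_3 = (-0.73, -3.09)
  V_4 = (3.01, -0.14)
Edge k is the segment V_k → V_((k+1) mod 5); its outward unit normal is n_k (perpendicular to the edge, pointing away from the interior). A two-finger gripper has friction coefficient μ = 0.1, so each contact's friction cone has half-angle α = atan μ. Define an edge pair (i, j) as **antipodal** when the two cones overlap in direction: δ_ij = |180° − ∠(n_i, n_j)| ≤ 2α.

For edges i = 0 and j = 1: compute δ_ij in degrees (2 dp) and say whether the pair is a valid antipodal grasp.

α = atan 0.1 = 5.71°;  2α = 11.42°
edge 0: e_0 = (-3.44, -1.90);  n_0 = (-0.4835, +0.8754)
edge 1: e_1 = (-0.58, -2.42);  n_1 = (-0.9725, +0.2331)
∠(n_0, n_1) = 47.61°
δ = |180° − 47.61°| = 132.39°
132.39° > 2α = 11.42°  →  invalid

δ = 132.39°, invalid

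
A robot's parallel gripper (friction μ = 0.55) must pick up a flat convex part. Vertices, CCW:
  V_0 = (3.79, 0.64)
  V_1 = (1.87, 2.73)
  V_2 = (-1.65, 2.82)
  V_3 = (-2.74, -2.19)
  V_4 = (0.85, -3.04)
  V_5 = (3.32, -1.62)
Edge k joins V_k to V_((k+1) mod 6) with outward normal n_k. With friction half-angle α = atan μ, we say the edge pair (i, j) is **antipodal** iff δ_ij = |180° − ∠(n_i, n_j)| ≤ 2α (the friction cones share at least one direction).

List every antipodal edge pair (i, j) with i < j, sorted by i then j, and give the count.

count = 6; pairs: (0,2), (0,3), (1,3), (1,4), (2,4), (2,5)

α = atan 0.55 = 28.81°;  2α = 57.62°
n_0 = (+0.7364, +0.6765)
n_1 = (+0.0256, +0.9997)
n_2 = (-0.9771, +0.2126)
n_3 = (-0.2304, -0.9731)
n_4 = (+0.4984, -0.8669)
n_5 = (+0.9791, -0.2036)
  (0,1): δ = 134.04°  ·
  (0,2): δ = 54.85°  ✓
  (0,3): δ = 34.11°  ✓
  (0,4): δ = 77.32°  ·
  (0,5): δ = 125.68°  ·
  (1,2): δ = 100.81°  ·
  (1,3): δ = 11.86°  ✓
  (1,4): δ = 31.36°  ✓
  (1,5): δ = 79.72°  ·
  (2,3): δ = 91.05°  ·
  (2,4): δ = 47.83°  ✓
  (2,5): δ = 0.53°  ✓
  (3,4): δ = 136.78°  ·
  (3,5): δ = 88.43°  ·
  (4,5): δ = 131.64°  ·
antipodal pairs: 6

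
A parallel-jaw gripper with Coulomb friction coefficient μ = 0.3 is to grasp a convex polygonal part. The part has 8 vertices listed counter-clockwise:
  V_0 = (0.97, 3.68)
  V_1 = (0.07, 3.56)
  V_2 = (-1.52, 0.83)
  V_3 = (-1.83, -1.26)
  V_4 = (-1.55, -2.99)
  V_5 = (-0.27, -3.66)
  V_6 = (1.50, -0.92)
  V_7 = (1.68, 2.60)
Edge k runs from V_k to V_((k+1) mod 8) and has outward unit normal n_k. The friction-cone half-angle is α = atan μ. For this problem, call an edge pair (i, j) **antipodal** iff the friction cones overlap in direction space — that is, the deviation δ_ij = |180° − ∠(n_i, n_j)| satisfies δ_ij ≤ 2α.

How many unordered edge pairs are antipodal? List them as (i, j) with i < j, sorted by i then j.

α = atan 0.3 = 16.70°;  2α = 33.40°
n_0 = (-0.1322, +0.9912)
n_1 = (-0.8641, +0.5033)
n_2 = (-0.9892, +0.1467)
n_3 = (-0.9872, -0.1598)
n_4 = (-0.4637, -0.8860)
n_5 = (+0.8400, -0.5426)
n_6 = (+0.9987, -0.0511)
n_7 = (+0.8356, +0.5493)
  (0,1): δ = 127.81°  ·
  (0,2): δ = 106.03°  ·
  (0,3): δ = 88.40°  ·
  (0,4): δ = 35.22°  ·
  (0,5): δ = 49.54°  ·
  (0,6): δ = 79.48°  ·
  (0,7): δ = 115.73°  ·
  (1,2): δ = 158.22°  ·
  (1,3): δ = 140.59°  ·
  (1,4): δ = 87.41°  ·
  (1,5): δ = 2.64°  ✓
  (1,6): δ = 27.29°  ✓
  (1,7): δ = 63.54°  ·
  (2,3): δ = 162.37°  ·
  (2,4): δ = 109.19°  ·
  (2,5): δ = 24.42°  ✓
  (2,6): δ = 5.51°  ✓
  (2,7): δ = 41.76°  ·
  (3,4): δ = 126.82°  ·
  (3,5): δ = 42.06°  ·
  (3,6): δ = 12.12°  ✓
  (3,7): δ = 24.13°  ✓
  (4,5): δ = 95.23°  ·
  (4,6): δ = 65.30°  ·
  (4,7): δ = 29.05°  ✓
  (5,6): δ = 150.07°  ·
  (5,7): δ = 113.82°  ·
  (6,7): δ = 143.75°  ·
antipodal pairs: 7

count = 7; pairs: (1,5), (1,6), (2,5), (2,6), (3,6), (3,7), (4,7)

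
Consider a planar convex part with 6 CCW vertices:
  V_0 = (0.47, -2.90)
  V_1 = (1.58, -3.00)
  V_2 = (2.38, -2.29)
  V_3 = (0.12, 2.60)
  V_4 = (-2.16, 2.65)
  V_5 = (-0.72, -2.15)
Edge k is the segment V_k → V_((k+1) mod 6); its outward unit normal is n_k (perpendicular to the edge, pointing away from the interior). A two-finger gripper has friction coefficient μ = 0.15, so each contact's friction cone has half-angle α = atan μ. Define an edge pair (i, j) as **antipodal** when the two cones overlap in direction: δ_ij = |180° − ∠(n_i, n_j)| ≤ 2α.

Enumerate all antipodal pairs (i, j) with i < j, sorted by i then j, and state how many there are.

α = atan 0.15 = 8.53°;  2α = 17.06°
n_0 = (-0.0897, -0.9960)
n_1 = (+0.6638, -0.7479)
n_2 = (+0.9077, +0.4195)
n_3 = (+0.0219, +0.9998)
n_4 = (-0.9578, -0.2873)
n_5 = (-0.5332, -0.8460)
  (0,1): δ = 133.26°  ·
  (0,2): δ = 60.05°  ·
  (0,3): δ = 3.89°  ✓
  (0,4): δ = 111.85°  ·
  (0,5): δ = 152.93°  ·
  (1,2): δ = 106.78°  ·
  (1,3): δ = 42.85°  ·
  (1,4): δ = 65.11°  ·
  (1,5): δ = 106.19°  ·
  (2,3): δ = 116.06°  ·
  (2,4): δ = 8.11°  ✓
  (2,5): δ = 32.97°  ·
  (3,4): δ = 72.04°  ·
  (3,5): δ = 30.96°  ·
  (4,5): δ = 138.92°  ·
antipodal pairs: 2

count = 2; pairs: (0,3), (2,4)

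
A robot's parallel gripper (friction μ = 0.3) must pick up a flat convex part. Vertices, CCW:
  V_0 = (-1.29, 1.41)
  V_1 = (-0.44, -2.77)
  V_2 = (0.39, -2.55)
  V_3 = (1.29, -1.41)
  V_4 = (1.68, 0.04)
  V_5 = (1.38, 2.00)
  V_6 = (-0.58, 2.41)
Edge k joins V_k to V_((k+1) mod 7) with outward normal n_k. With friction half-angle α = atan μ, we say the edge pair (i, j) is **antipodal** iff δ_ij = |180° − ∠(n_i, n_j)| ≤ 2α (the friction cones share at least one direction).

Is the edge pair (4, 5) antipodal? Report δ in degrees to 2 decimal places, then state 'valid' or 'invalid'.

δ = 110.52°, invalid

α = atan 0.3 = 16.70°;  2α = 33.40°
edge 4: e_4 = (-0.30, +1.96);  n_4 = (+0.9885, +0.1513)
edge 5: e_5 = (-1.96, +0.41);  n_5 = (+0.2048, +0.9788)
∠(n_4, n_5) = 69.48°
δ = |180° − 69.48°| = 110.52°
110.52° > 2α = 33.40°  →  invalid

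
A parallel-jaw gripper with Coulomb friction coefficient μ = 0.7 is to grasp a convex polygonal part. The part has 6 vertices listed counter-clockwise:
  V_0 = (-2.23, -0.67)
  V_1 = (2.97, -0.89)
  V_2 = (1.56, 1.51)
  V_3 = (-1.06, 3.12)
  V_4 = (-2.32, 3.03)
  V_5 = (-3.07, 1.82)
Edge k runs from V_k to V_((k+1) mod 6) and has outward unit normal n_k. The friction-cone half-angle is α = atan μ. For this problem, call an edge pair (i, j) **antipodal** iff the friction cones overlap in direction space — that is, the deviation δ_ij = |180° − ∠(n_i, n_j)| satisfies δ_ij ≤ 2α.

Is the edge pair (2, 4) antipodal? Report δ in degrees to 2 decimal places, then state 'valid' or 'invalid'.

α = atan 0.7 = 34.99°;  2α = 69.98°
edge 2: e_2 = (-2.62, +1.61);  n_2 = (+0.5236, +0.8520)
edge 4: e_4 = (-0.75, -1.21);  n_4 = (-0.8500, +0.5268)
∠(n_2, n_4) = 89.78°
δ = |180° − 89.78°| = 90.22°
90.22° > 2α = 69.98°  →  invalid

δ = 90.22°, invalid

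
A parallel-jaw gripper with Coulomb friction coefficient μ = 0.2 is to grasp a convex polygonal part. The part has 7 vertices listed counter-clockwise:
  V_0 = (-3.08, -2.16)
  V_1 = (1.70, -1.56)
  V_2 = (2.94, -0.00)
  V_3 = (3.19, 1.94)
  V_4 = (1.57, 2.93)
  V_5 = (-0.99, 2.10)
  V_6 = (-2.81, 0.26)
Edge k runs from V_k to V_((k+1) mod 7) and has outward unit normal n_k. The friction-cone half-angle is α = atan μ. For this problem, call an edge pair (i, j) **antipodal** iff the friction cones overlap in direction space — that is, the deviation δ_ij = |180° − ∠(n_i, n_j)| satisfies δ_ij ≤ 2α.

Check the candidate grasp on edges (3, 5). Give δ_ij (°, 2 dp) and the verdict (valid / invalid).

δ = 103.26°, invalid

α = atan 0.2 = 11.31°;  2α = 22.62°
edge 3: e_3 = (-1.62, +0.99);  n_3 = (+0.5215, +0.8533)
edge 5: e_5 = (-1.82, -1.84);  n_5 = (-0.7110, +0.7032)
∠(n_3, n_5) = 76.74°
δ = |180° − 76.74°| = 103.26°
103.26° > 2α = 22.62°  →  invalid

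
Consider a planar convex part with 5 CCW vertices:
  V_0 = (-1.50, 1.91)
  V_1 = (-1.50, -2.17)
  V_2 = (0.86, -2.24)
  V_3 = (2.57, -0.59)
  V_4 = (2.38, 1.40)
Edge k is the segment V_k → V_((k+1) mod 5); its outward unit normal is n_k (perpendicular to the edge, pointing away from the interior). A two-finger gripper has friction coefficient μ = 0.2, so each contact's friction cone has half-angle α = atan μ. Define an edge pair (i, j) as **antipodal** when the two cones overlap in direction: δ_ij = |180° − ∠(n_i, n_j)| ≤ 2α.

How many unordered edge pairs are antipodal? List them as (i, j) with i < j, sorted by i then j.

count = 2; pairs: (0,3), (1,4)

α = atan 0.2 = 11.31°;  2α = 22.62°
n_0 = (-1.0000, -0.0000)
n_1 = (-0.0296, -0.9996)
n_2 = (+0.6944, -0.7196)
n_3 = (+0.9955, +0.0950)
n_4 = (+0.1303, +0.9915)
  (0,1): δ = 91.70°  ·
  (0,2): δ = 46.02°  ·
  (0,3): δ = 5.45°  ✓
  (0,4): δ = 82.51°  ·
  (1,2): δ = 134.32°  ·
  (1,3): δ = 82.85°  ·
  (1,4): δ = 5.79°  ✓
  (2,3): δ = 128.52°  ·
  (2,4): δ = 51.47°  ·
  (3,4): δ = 102.94°  ·
antipodal pairs: 2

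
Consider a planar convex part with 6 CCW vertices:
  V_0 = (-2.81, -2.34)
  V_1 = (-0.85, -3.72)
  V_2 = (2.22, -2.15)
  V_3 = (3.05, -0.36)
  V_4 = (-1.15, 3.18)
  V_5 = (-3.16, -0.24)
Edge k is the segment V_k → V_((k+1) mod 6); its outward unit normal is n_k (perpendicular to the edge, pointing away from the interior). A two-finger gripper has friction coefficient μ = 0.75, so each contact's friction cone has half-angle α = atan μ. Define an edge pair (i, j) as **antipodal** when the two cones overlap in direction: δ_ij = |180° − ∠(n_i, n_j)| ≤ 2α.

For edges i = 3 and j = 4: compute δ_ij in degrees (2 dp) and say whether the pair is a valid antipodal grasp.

δ = 80.32°, invalid

α = atan 0.75 = 36.87°;  2α = 73.74°
edge 3: e_3 = (-4.20, +3.54);  n_3 = (+0.6445, +0.7646)
edge 4: e_4 = (-2.01, -3.42);  n_4 = (-0.8621, +0.5067)
∠(n_3, n_4) = 99.68°
δ = |180° − 99.68°| = 80.32°
80.32° > 2α = 73.74°  →  invalid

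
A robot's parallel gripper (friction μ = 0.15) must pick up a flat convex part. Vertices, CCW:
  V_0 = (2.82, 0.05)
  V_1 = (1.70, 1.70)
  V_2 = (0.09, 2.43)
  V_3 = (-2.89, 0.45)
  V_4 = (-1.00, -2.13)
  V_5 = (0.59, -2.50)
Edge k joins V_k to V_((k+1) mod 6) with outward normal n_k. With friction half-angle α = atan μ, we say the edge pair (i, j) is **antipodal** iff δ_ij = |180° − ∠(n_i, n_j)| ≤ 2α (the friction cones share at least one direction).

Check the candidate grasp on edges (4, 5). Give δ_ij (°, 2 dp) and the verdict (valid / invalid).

δ = 118.07°, invalid

α = atan 0.15 = 8.53°;  2α = 17.06°
edge 4: e_4 = (+1.59, -0.37);  n_4 = (-0.2266, -0.9740)
edge 5: e_5 = (+2.23, +2.55);  n_5 = (+0.7528, -0.6583)
∠(n_4, n_5) = 61.93°
δ = |180° − 61.93°| = 118.07°
118.07° > 2α = 17.06°  →  invalid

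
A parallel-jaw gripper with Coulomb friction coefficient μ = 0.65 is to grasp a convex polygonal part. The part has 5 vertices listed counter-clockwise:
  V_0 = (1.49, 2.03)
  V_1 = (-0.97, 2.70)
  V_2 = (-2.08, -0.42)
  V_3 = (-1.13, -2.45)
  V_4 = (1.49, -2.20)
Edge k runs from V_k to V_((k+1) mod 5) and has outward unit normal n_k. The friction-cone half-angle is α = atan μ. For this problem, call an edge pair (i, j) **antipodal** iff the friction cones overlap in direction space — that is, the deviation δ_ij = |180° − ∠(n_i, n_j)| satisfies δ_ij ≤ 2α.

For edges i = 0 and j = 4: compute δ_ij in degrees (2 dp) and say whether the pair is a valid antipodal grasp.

α = atan 0.65 = 33.02°;  2α = 66.05°
edge 0: e_0 = (-2.46, +0.67);  n_0 = (+0.2628, +0.9649)
edge 4: e_4 = (+0.00, +4.23);  n_4 = (+1.0000, -0.0000)
∠(n_0, n_4) = 74.76°
δ = |180° − 74.76°| = 105.24°
105.24° > 2α = 66.05°  →  invalid

δ = 105.24°, invalid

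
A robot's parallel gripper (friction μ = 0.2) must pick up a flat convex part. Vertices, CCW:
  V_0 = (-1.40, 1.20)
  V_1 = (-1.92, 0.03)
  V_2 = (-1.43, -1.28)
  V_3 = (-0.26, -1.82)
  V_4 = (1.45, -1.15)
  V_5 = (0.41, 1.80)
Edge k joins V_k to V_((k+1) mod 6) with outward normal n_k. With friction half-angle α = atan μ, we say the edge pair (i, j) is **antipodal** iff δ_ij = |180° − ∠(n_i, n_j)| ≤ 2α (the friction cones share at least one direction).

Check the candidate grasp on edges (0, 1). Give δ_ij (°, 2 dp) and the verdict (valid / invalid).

α = atan 0.2 = 11.31°;  2α = 22.62°
edge 0: e_0 = (-0.52, -1.17);  n_0 = (-0.9138, +0.4061)
edge 1: e_1 = (+0.49, -1.31);  n_1 = (-0.9366, -0.3503)
∠(n_0, n_1) = 44.47°
δ = |180° − 44.47°| = 135.53°
135.53° > 2α = 22.62°  →  invalid

δ = 135.53°, invalid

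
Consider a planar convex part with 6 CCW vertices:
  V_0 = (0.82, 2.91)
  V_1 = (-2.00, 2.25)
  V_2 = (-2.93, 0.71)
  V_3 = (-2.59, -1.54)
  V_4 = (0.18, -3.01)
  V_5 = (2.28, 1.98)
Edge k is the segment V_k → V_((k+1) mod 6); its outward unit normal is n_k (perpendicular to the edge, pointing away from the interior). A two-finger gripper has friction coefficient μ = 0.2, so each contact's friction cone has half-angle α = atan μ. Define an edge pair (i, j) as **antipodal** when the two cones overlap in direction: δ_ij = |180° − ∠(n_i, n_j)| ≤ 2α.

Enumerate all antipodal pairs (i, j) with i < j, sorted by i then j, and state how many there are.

α = atan 0.2 = 11.31°;  2α = 22.62°
n_0 = (-0.2279, +0.9737)
n_1 = (-0.8560, +0.5169)
n_2 = (-0.9888, -0.1494)
n_3 = (-0.4688, -0.8833)
n_4 = (+0.9217, -0.3879)
n_5 = (+0.5372, +0.8434)
  (0,1): δ = 134.30°  ·
  (0,2): δ = 94.58°  ·
  (0,3): δ = 41.13°  ·
  (0,4): δ = 54.00°  ·
  (0,5): δ = 134.33°  ·
  (1,2): δ = 140.28°  ·
  (1,3): δ = 86.83°  ·
  (1,4): δ = 8.30°  ✓
  (1,5): δ = 88.63°  ·
  (2,3): δ = 126.55°  ·
  (2,4): δ = 31.42°  ·
  (2,5): δ = 48.91°  ·
  (3,4): δ = 84.87°  ·
  (3,5): δ = 4.54°  ✓
  (4,5): δ = 99.67°  ·
antipodal pairs: 2

count = 2; pairs: (1,4), (3,5)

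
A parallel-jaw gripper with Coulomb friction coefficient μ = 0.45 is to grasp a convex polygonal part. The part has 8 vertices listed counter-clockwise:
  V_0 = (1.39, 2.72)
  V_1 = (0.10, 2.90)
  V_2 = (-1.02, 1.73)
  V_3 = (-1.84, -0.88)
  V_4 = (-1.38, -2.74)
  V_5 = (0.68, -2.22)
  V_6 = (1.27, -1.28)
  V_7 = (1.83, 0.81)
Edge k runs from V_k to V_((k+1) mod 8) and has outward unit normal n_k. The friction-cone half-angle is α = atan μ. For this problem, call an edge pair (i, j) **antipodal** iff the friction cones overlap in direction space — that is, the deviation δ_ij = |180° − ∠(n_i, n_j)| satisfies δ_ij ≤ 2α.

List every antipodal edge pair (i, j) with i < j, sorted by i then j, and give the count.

α = atan 0.45 = 24.23°;  2α = 48.46°
n_0 = (+0.1382, +0.9904)
n_1 = (-0.7224, +0.6915)
n_2 = (-0.9540, +0.2997)
n_3 = (-0.9708, -0.2401)
n_4 = (+0.2447, -0.9696)
n_5 = (+0.8470, -0.5316)
n_6 = (+0.9659, -0.2588)
n_7 = (+0.9745, +0.2245)
  (0,1): δ = 125.81°  ·
  (0,2): δ = 99.50°  ·
  (0,3): δ = 68.17°  ·
  (0,4): δ = 22.11°  ✓
  (0,5): δ = 65.83°  ·
  (0,6): δ = 82.94°  ·
  (0,7): δ = 110.92°  ·
  (1,2): δ = 153.69°  ·
  (1,3): δ = 122.36°  ·
  (1,4): δ = 32.08°  ✓
  (1,5): δ = 11.63°  ✓
  (1,6): δ = 28.75°  ✓
  (1,7): δ = 56.72°  ·
  (2,3): δ = 148.67°  ·
  (2,4): δ = 58.39°  ·
  (2,5): δ = 14.67°  ✓
  (2,6): δ = 2.44°  ✓
  (2,7): δ = 30.41°  ✓
  (3,4): δ = 89.72°  ·
  (3,5): δ = 46.01°  ✓
  (3,6): δ = 28.89°  ✓
  (3,7): δ = 0.92°  ✓
  (4,5): δ = 136.28°  ·
  (4,6): δ = 119.17°  ·
  (4,7): δ = 91.19°  ·
  (5,6): δ = 162.88°  ·
  (5,7): δ = 134.91°  ·
  (6,7): δ = 152.03°  ·
antipodal pairs: 10

count = 10; pairs: (0,4), (1,4), (1,5), (1,6), (2,5), (2,6), (2,7), (3,5), (3,6), (3,7)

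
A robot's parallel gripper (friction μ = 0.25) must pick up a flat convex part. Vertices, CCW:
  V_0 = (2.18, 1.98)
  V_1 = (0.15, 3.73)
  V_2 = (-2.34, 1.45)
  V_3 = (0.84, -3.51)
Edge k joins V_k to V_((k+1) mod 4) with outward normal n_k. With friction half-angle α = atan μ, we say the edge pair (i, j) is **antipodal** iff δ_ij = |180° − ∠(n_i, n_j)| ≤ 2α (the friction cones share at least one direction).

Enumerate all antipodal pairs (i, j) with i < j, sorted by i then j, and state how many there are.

α = atan 0.25 = 14.04°;  2α = 28.07°
n_0 = (+0.6529, +0.7574)
n_1 = (-0.6753, +0.7375)
n_2 = (-0.8418, -0.5397)
n_3 = (+0.9715, -0.2371)
  (0,1): δ = 96.76°  ·
  (0,2): δ = 16.57°  ✓
  (0,3): δ = 117.05°  ·
  (1,2): δ = 99.81°  ·
  (1,3): δ = 33.80°  ·
  (2,3): δ = 46.38°  ·
antipodal pairs: 1

count = 1; pairs: (0,2)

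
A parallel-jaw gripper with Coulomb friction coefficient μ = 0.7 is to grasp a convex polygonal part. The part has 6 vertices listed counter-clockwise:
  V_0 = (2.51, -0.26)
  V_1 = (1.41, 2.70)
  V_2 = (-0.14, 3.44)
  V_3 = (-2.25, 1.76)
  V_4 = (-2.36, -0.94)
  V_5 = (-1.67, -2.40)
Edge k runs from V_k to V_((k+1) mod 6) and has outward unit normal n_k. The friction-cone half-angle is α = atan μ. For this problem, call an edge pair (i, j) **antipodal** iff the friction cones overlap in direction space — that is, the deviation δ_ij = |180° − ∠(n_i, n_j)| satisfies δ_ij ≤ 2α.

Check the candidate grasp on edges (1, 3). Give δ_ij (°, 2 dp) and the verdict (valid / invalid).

α = atan 0.7 = 34.99°;  2α = 69.98°
edge 1: e_1 = (-1.55, +0.74);  n_1 = (+0.4308, +0.9024)
edge 3: e_3 = (-0.11, -2.70);  n_3 = (-0.9992, +0.0407)
∠(n_1, n_3) = 113.19°
δ = |180° − 113.19°| = 66.81°
66.81° ≤ 2α = 69.98°  →  valid

δ = 66.81°, valid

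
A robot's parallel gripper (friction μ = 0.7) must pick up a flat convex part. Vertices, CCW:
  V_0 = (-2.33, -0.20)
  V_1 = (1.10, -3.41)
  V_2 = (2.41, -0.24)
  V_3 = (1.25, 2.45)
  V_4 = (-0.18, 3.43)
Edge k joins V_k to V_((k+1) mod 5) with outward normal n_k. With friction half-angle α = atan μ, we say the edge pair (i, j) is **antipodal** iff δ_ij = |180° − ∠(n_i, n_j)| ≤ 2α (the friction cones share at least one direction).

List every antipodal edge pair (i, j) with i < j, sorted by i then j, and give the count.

count = 5; pairs: (0,1), (0,2), (0,3), (1,4), (2,4)

α = atan 0.7 = 34.99°;  2α = 69.98°
n_0 = (-0.6833, -0.7301)
n_1 = (+0.9242, -0.3819)
n_2 = (+0.9183, +0.3960)
n_3 = (+0.5653, +0.8249)
n_4 = (-0.8604, +0.5096)
  (0,1): δ = 69.35°  ✓
  (0,2): δ = 23.57°  ✓
  (0,3): δ = 8.68°  ✓
  (0,4): δ = 102.46°  ·
  (1,2): δ = 134.22°  ·
  (1,3): δ = 101.97°  ·
  (1,4): δ = 8.18°  ✓
  (2,3): δ = 147.75°  ·
  (2,4): δ = 53.96°  ✓
  (3,4): δ = 86.21°  ·
antipodal pairs: 5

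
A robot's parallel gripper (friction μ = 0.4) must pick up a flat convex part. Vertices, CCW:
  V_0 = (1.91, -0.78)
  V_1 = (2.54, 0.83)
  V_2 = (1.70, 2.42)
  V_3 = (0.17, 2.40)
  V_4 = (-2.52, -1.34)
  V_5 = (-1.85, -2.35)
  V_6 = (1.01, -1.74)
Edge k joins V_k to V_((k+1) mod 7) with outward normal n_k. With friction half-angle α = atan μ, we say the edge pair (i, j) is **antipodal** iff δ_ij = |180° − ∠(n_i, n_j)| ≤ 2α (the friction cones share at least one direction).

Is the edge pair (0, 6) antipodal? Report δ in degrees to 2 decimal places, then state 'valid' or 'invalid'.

δ = 158.22°, invalid

α = atan 0.4 = 21.80°;  2α = 43.60°
edge 0: e_0 = (+0.63, +1.61);  n_0 = (+0.9312, -0.3644)
edge 6: e_6 = (+0.90, +0.96);  n_6 = (+0.7295, -0.6839)
∠(n_0, n_6) = 21.78°
δ = |180° − 21.78°| = 158.22°
158.22° > 2α = 43.60°  →  invalid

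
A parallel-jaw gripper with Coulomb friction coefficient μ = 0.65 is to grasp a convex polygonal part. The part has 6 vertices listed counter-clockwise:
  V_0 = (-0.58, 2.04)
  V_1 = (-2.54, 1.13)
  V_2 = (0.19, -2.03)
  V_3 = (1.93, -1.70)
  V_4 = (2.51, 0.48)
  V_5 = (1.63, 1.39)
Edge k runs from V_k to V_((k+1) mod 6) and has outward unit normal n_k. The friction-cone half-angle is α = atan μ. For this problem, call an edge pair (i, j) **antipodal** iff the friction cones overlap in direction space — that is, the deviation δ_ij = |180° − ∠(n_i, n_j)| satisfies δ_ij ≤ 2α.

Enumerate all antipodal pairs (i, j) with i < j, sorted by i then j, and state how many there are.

count = 7; pairs: (0,2), (0,3), (1,3), (1,4), (1,5), (2,4), (2,5)

α = atan 0.65 = 33.02°;  2α = 66.05°
n_0 = (-0.4211, +0.9070)
n_1 = (-0.7567, -0.6537)
n_2 = (+0.1863, -0.9825)
n_3 = (+0.9664, -0.2571)
n_4 = (+0.7189, +0.6952)
n_5 = (+0.2822, +0.9594)
  (0,1): δ = 74.08°  ·
  (0,2): δ = 14.17°  ✓
  (0,3): δ = 50.20°  ✓
  (0,4): δ = 109.14°  ·
  (0,5): δ = 138.71°  ·
  (1,2): δ = 120.09°  ·
  (1,3): δ = 55.72°  ✓
  (1,4): δ = 3.22°  ✓
  (1,5): δ = 32.79°  ✓
  (2,3): δ = 115.64°  ·
  (2,4): δ = 56.70°  ✓
  (2,5): δ = 27.13°  ✓
  (3,4): δ = 121.06°  ·
  (3,5): δ = 91.49°  ·
  (4,5): δ = 150.43°  ·
antipodal pairs: 7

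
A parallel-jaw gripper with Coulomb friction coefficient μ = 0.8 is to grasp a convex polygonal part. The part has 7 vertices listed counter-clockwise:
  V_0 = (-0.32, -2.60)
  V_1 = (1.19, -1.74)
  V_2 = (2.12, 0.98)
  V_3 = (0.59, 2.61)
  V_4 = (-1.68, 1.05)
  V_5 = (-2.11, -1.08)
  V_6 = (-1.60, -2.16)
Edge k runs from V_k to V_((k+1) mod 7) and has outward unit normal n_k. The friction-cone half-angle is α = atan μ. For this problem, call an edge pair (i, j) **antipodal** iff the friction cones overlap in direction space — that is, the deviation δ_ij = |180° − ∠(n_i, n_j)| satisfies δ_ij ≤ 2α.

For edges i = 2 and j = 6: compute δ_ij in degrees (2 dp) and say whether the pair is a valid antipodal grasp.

α = atan 0.8 = 38.66°;  2α = 77.32°
edge 2: e_2 = (-1.53, +1.63);  n_2 = (+0.7291, +0.6844)
edge 6: e_6 = (+1.28, -0.44);  n_6 = (-0.3251, -0.9457)
∠(n_2, n_6) = 152.16°
δ = |180° − 152.16°| = 27.84°
27.84° ≤ 2α = 77.32°  →  valid

δ = 27.84°, valid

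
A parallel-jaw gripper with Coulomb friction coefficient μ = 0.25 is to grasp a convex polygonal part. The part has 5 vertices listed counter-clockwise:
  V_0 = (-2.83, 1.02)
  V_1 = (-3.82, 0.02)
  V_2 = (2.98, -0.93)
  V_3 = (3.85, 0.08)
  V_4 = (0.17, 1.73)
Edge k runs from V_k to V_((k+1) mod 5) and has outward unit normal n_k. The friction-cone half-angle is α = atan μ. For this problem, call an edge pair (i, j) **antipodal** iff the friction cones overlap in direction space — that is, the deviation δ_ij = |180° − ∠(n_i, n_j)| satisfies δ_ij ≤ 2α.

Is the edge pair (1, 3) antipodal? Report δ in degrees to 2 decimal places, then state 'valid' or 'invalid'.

α = atan 0.25 = 14.04°;  2α = 28.07°
edge 1: e_1 = (+6.80, -0.95);  n_1 = (-0.1384, -0.9904)
edge 3: e_3 = (-3.68, +1.65);  n_3 = (+0.4091, +0.9125)
∠(n_1, n_3) = 163.80°
δ = |180° − 163.80°| = 16.20°
16.20° ≤ 2α = 28.07°  →  valid

δ = 16.20°, valid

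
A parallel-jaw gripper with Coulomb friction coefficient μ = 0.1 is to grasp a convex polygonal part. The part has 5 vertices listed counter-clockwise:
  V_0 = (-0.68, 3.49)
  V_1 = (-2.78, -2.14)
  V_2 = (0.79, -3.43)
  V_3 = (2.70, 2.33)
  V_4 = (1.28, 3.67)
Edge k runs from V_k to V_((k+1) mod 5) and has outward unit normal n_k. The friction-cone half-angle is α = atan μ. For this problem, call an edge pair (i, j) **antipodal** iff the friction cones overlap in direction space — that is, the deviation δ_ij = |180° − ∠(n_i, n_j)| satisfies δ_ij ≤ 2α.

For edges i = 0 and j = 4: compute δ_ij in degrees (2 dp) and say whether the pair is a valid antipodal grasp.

α = atan 0.1 = 5.71°;  2α = 11.42°
edge 0: e_0 = (-2.10, -5.63);  n_0 = (-0.9369, +0.3495)
edge 4: e_4 = (-1.96, -0.18);  n_4 = (-0.0915, +0.9958)
∠(n_0, n_4) = 64.30°
δ = |180° − 64.30°| = 115.70°
115.70° > 2α = 11.42°  →  invalid

δ = 115.70°, invalid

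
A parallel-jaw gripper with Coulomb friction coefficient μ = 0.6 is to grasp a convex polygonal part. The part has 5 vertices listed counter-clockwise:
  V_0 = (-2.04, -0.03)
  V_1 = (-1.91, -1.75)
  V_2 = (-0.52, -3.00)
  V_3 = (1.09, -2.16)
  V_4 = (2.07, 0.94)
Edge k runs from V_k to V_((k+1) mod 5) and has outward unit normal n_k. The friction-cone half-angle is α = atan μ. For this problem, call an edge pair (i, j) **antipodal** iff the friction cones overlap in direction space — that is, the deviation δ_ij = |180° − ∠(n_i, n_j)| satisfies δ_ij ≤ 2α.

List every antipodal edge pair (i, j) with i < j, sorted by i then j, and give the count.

α = atan 0.6 = 30.96°;  2α = 61.93°
n_0 = (-0.9972, -0.0754)
n_1 = (-0.6687, -0.7436)
n_2 = (+0.4626, -0.8866)
n_3 = (+0.9535, -0.3014)
n_4 = (-0.2297, +0.9733)
  (0,1): δ = 136.29°  ·
  (0,2): δ = 66.77°  ·
  (0,3): δ = 21.87°  ✓
  (0,4): δ = 98.96°  ·
  (1,2): δ = 110.48°  ·
  (1,3): δ = 65.58°  ·
  (1,4): δ = 55.24°  ✓
  (2,3): δ = 135.10°  ·
  (2,4): δ = 14.27°  ✓
  (3,4): δ = 59.18°  ✓
antipodal pairs: 4

count = 4; pairs: (0,3), (1,4), (2,4), (3,4)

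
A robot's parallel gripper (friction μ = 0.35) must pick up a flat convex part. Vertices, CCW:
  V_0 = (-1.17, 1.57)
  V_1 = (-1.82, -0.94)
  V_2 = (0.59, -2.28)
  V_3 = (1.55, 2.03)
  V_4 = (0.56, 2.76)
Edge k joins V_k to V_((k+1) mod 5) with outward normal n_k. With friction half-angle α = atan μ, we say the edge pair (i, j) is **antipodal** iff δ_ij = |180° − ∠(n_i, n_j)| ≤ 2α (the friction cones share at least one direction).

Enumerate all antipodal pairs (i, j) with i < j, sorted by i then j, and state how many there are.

α = atan 0.35 = 19.29°;  2α = 38.58°
n_0 = (-0.9681, +0.2507)
n_1 = (-0.4860, -0.8740)
n_2 = (+0.9761, -0.2174)
n_3 = (+0.5935, +0.8049)
n_4 = (-0.5667, +0.8239)
  (0,1): δ = 104.56°  ·
  (0,2): δ = 1.96°  ✓
  (0,3): δ = 68.11°  ·
  (0,4): δ = 139.04°  ·
  (1,2): δ = 73.48°  ·
  (1,3): δ = 7.33°  ✓
  (1,4): δ = 63.60°  ·
  (2,3): δ = 113.85°  ·
  (2,4): δ = 42.92°  ·
  (3,4): δ = 109.07°  ·
antipodal pairs: 2

count = 2; pairs: (0,2), (1,3)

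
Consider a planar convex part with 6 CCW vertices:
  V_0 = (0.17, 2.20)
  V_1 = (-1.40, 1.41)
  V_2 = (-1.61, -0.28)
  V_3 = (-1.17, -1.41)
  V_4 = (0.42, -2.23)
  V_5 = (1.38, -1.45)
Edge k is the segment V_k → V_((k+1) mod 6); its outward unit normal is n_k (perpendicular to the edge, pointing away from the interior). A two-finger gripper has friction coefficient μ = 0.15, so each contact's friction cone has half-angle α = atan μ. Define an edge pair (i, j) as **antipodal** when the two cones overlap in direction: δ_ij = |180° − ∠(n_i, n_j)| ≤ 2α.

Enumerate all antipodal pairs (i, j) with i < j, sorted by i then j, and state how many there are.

count = 2; pairs: (0,4), (2,5)

α = atan 0.15 = 8.53°;  2α = 17.06°
n_0 = (-0.4495, +0.8933)
n_1 = (-0.9924, +0.1233)
n_2 = (-0.9318, -0.3628)
n_3 = (-0.4584, -0.8888)
n_4 = (+0.6306, -0.7761)
n_5 = (+0.9492, +0.3147)
  (0,1): δ = 123.79°  ·
  (0,2): δ = 95.44°  ·
  (0,3): δ = 53.99°  ·
  (0,4): δ = 12.38°  ✓
  (0,5): δ = 81.63°  ·
  (1,2): δ = 151.64°  ·
  (1,3): δ = 110.20°  ·
  (1,4): δ = 43.82°  ·
  (1,5): δ = 25.42°  ·
  (2,3): δ = 138.56°  ·
  (2,4): δ = 72.18°  ·
  (2,5): δ = 2.93°  ✓
  (3,4): δ = 113.62°  ·
  (3,5): δ = 44.38°  ·
  (4,5): δ = 110.75°  ·
antipodal pairs: 2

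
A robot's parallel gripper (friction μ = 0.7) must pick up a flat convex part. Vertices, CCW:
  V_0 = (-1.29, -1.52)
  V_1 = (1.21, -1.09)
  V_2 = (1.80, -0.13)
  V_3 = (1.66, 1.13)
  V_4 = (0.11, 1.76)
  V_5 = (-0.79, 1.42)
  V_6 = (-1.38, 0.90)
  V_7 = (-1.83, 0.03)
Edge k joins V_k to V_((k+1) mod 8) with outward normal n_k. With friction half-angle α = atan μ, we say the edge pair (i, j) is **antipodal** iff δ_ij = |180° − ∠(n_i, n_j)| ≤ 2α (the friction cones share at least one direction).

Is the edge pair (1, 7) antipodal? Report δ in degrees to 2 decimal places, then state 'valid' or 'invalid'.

α = atan 0.7 = 34.99°;  2α = 69.98°
edge 1: e_1 = (+0.59, +0.96);  n_1 = (+0.8520, -0.5236)
edge 7: e_7 = (+0.54, -1.55);  n_7 = (-0.9443, -0.3290)
∠(n_1, n_7) = 129.22°
δ = |180° − 129.22°| = 50.78°
50.78° ≤ 2α = 69.98°  →  valid

δ = 50.78°, valid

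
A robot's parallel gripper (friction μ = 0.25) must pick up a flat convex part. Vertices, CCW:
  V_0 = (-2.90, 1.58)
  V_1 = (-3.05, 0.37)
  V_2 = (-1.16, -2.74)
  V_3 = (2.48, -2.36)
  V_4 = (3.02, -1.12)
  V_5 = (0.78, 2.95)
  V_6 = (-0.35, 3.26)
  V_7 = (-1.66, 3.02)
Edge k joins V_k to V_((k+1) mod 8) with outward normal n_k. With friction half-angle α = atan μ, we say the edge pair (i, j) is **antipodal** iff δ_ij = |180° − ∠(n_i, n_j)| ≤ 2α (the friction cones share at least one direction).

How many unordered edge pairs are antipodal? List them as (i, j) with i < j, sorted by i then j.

count = 5; pairs: (0,3), (1,4), (2,5), (2,6), (3,7)

α = atan 0.25 = 14.04°;  2α = 28.07°
n_0 = (-0.9924, +0.1230)
n_1 = (-0.8546, -0.5193)
n_2 = (+0.1038, -0.9946)
n_3 = (+0.9168, -0.3993)
n_4 = (+0.8761, +0.4822)
n_5 = (+0.2646, +0.9644)
n_6 = (-0.1802, +0.9836)
n_7 = (-0.7578, +0.6525)
  (0,1): δ = 141.65°  ·
  (0,2): δ = 76.97°  ·
  (0,3): δ = 16.47°  ✓
  (0,4): δ = 35.89°  ·
  (0,5): δ = 81.73°  ·
  (0,6): δ = 107.45°  ·
  (0,7): δ = 146.33°  ·
  (1,2): δ = 115.33°  ·
  (1,3): δ = 54.82°  ·
  (1,4): δ = 2.46°  ✓
  (1,5): δ = 43.37°  ·
  (1,6): δ = 69.09°  ·
  (1,7): δ = 107.98°  ·
  (2,3): δ = 119.49°  ·
  (2,4): δ = 67.13°  ·
  (2,5): δ = 21.30°  ✓
  (2,6): δ = 4.42°  ✓
  (2,7): δ = 43.31°  ·
  (3,4): δ = 127.64°  ·
  (3,5): δ = 81.81°  ·
  (3,6): δ = 56.09°  ·
  (3,7): δ = 17.20°  ✓
  (4,5): δ = 134.17°  ·
  (4,6): δ = 108.45°  ·
  (4,7): δ = 69.56°  ·
  (5,6): δ = 154.28°  ·
  (5,7): δ = 115.39°  ·
  (6,7): δ = 141.11°  ·
antipodal pairs: 5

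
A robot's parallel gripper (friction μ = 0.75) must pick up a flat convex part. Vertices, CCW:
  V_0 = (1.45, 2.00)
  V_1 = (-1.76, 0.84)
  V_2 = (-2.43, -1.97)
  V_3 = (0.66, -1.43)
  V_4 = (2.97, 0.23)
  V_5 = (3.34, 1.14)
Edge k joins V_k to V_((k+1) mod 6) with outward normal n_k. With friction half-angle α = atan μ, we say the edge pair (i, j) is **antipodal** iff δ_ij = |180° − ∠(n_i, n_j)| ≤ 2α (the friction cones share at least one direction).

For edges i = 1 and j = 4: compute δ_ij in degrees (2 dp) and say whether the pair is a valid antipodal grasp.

α = atan 0.75 = 36.87°;  2α = 73.74°
edge 1: e_1 = (-0.67, -2.81);  n_1 = (-0.9727, +0.2319)
edge 4: e_4 = (+0.37, +0.91);  n_4 = (+0.9264, -0.3767)
∠(n_1, n_4) = 171.28°
δ = |180° − 171.28°| = 8.72°
8.72° ≤ 2α = 73.74°  →  valid

δ = 8.72°, valid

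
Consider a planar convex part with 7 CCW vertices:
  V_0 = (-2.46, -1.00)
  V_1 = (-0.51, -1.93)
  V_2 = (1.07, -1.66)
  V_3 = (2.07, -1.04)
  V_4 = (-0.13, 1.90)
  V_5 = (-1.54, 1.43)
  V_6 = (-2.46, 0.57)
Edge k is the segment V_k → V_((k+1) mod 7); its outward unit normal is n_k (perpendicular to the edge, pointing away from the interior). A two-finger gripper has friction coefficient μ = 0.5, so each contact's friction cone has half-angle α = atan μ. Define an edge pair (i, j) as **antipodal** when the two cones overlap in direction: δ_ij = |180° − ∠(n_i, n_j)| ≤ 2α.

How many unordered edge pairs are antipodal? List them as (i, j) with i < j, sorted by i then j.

α = atan 0.5 = 26.57°;  2α = 53.13°
n_0 = (-0.4305, -0.9026)
n_1 = (+0.1684, -0.9857)
n_2 = (+0.5269, -0.8499)
n_3 = (+0.8007, +0.5991)
n_4 = (-0.3162, +0.9487)
n_5 = (-0.6829, +0.7305)
n_6 = (-1.0000, -0.0000)
  (0,1): δ = 144.81°  ·
  (0,2): δ = 122.70°  ·
  (0,3): δ = 27.69°  ✓
  (0,4): δ = 43.93°  ✓
  (0,5): δ = 68.57°  ·
  (0,6): δ = 115.50°  ·
  (1,2): δ = 157.90°  ·
  (1,3): δ = 62.89°  ·
  (1,4): δ = 8.74°  ✓
  (1,5): δ = 33.37°  ✓
  (1,6): δ = 80.30°  ·
  (2,3): δ = 84.99°  ·
  (2,4): δ = 13.36°  ✓
  (2,5): δ = 11.27°  ✓
  (2,6): δ = 58.20°  ·
  (3,4): δ = 108.37°  ·
  (3,5): δ = 83.74°  ·
  (3,6): δ = 36.81°  ✓
  (4,5): δ = 155.37°  ·
  (4,6): δ = 108.43°  ·
  (5,6): δ = 133.07°  ·
antipodal pairs: 7

count = 7; pairs: (0,3), (0,4), (1,4), (1,5), (2,4), (2,5), (3,6)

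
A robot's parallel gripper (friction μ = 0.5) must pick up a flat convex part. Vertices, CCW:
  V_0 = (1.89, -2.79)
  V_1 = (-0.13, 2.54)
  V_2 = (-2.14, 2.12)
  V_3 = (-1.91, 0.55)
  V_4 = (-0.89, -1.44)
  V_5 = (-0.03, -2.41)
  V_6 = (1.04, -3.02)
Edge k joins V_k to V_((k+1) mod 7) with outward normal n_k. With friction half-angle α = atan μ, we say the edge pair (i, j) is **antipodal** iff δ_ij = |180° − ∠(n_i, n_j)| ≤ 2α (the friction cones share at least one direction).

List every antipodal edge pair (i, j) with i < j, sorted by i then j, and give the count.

count = 6; pairs: (0,2), (0,3), (0,4), (0,5), (1,5), (1,6)

α = atan 0.5 = 26.57°;  2α = 53.13°
n_0 = (+0.9351, +0.3544)
n_1 = (-0.2045, +0.9789)
n_2 = (-0.9894, -0.1449)
n_3 = (-0.8899, -0.4561)
n_4 = (-0.7483, -0.6634)
n_5 = (-0.4953, -0.8687)
n_6 = (+0.2612, -0.9653)
  (0,1): δ = 98.95°  ·
  (0,2): δ = 12.42°  ✓
  (0,3): δ = 6.38°  ✓
  (0,4): δ = 20.80°  ✓
  (0,5): δ = 39.56°  ✓
  (0,6): δ = 84.38°  ·
  (1,2): δ = 93.47°  ·
  (1,3): δ = 74.66°  ·
  (1,4): δ = 60.24°  ·
  (1,5): δ = 41.49°  ✓
  (1,6): δ = 3.34°  ✓
  (2,3): δ = 161.20°  ·
  (2,4): δ = 146.77°  ·
  (2,5): δ = 128.02°  ·
  (2,6): δ = 83.19°  ·
  (3,4): δ = 165.58°  ·
  (3,5): δ = 146.83°  ·
  (3,6): δ = 102.00°  ·
  (4,5): δ = 161.25°  ·
  (4,6): δ = 116.42°  ·
  (5,6): δ = 135.17°  ·
antipodal pairs: 6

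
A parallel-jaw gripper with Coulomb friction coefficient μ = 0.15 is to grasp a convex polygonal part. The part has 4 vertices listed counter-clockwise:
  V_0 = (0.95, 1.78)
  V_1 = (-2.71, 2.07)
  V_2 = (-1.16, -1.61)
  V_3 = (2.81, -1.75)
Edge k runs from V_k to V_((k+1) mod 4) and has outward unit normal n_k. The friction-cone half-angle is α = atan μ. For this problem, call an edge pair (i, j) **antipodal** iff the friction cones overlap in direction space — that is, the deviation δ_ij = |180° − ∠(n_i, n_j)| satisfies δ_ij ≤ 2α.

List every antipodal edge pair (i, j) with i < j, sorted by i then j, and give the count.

α = atan 0.15 = 8.53°;  2α = 17.06°
n_0 = (+0.0790, +0.9969)
n_1 = (-0.9216, -0.3882)
n_2 = (-0.0352, -0.9994)
n_3 = (+0.8847, +0.4662)
  (0,1): δ = 62.63°  ·
  (0,2): δ = 2.51°  ✓
  (0,3): δ = 122.32°  ·
  (1,2): δ = 114.86°  ·
  (1,3): δ = 4.94°  ✓
  (2,3): δ = 60.20°  ·
antipodal pairs: 2

count = 2; pairs: (0,2), (1,3)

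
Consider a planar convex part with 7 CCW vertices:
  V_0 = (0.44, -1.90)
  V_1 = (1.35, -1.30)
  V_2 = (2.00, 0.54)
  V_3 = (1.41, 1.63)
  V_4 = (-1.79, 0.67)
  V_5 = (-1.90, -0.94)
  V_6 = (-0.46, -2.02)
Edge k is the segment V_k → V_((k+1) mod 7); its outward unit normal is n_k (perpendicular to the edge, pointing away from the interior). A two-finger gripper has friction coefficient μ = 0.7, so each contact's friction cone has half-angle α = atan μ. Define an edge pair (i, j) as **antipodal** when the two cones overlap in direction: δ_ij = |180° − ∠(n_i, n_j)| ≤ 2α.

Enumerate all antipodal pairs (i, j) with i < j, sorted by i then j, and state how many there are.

count = 9; pairs: (0,3), (0,4), (1,3), (1,4), (2,4), (2,5), (2,6), (3,5), (3,6)

α = atan 0.7 = 34.99°;  2α = 69.98°
n_0 = (+0.5505, -0.8349)
n_1 = (+0.9429, -0.3331)
n_2 = (+0.8794, +0.4760)
n_3 = (-0.2873, +0.9578)
n_4 = (-0.9977, +0.0682)
n_5 = (-0.6000, -0.8000)
n_6 = (+0.1322, -0.9912)
  (0,1): δ = 142.85°  ·
  (0,2): δ = 94.97°  ·
  (0,3): δ = 16.70°  ✓
  (0,4): δ = 52.69°  ✓
  (0,5): δ = 109.73°  ·
  (0,6): δ = 154.20°  ·
  (1,2): δ = 132.12°  ·
  (1,3): δ = 53.84°  ✓
  (1,4): δ = 15.55°  ✓
  (1,5): δ = 72.59°  ·
  (1,6): δ = 117.05°  ·
  (2,3): δ = 101.73°  ·
  (2,4): δ = 32.33°  ✓
  (2,5): δ = 24.70°  ✓
  (2,6): δ = 69.17°  ✓
  (3,4): δ = 110.61°  ·
  (3,5): δ = 53.57°  ✓
  (3,6): δ = 9.10°  ✓
  (4,5): δ = 122.96°  ·
  (4,6): δ = 78.50°  ·
  (5,6): δ = 135.54°  ·
antipodal pairs: 9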